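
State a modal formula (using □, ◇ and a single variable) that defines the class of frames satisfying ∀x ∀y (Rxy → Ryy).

The condition is shift-reflexivity. The T□ schema □(□s → s) defines it.
Suppose □(□s→s) is valid. Take Rxy and set V(s)={w : Ryw}. Then at y, □s holds; since □(□s→s) at x, □s→s at y, so s at y, i.e. Ryy.

□(□s → s)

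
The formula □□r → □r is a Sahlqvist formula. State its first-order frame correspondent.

Suppose □□r→□r is valid. Take Rxy and set V(r)={w : xR²w}. Then □□r at x, so □r at x, so r at y, i.e. ∃z(Rxz∧Rzy).
Conversely, any frame satisfying ∀x ∀y (Rxy → ∃z (Rxz ∧ Rzy)) validates the schema.
So the correspondent is density.

density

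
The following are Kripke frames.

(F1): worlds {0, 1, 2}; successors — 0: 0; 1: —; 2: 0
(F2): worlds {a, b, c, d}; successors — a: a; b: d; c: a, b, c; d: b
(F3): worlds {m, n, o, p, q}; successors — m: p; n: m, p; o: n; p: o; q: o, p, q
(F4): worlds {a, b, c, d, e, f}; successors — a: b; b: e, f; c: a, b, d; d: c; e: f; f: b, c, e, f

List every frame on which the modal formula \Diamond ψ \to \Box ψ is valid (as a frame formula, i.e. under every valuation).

(F1)

Frame correspondent (Sahlqvist): \forall x \forall y \forall z (Rxy \wedge Rxz \to y = z) — i.e. partial functionality.
(F1): condition met.
(F2): fails — c sees both a and b.
(F3): fails — n sees both m and p.
(F4): fails — b sees both e and f.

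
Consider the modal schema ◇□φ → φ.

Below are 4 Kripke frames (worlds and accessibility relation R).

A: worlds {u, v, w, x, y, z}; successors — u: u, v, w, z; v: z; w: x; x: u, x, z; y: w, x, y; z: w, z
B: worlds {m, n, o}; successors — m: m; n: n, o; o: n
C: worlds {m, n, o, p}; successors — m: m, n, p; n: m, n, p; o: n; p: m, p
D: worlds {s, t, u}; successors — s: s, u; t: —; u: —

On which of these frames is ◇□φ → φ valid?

B

The schema corresponds to symmetry: ∀x ∀y (Rxy → Ryx).
A: fails — Ruv but not Rvu.
B: ✓.
C: fails — Ron but not Rno.
D: fails — Rsu but not Rus.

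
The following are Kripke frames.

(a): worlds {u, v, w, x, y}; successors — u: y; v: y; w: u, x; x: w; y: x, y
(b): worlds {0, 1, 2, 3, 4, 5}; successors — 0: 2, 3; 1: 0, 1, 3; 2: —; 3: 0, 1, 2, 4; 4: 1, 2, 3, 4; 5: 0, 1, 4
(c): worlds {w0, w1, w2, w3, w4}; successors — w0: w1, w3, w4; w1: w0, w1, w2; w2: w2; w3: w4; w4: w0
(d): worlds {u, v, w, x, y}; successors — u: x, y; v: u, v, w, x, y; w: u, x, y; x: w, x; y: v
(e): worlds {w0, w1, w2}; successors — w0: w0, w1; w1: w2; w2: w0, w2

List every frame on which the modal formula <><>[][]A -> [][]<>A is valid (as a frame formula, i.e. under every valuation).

The schema corresponds to a generalized confluence (Geach) condition: forall x forall y forall z ((x R^2 y & x R^2 z) -> exists w (y R^2 w & zRw)).
(a): fails — uR²x, uR²x but no t with xR²t and xRt.
(b): fails — 0R²0, 0R²2 but no w with 0R²w and 2Rw.
(c): fails — w0R²w2, w0R²w0 but no w with w2R²w and w0Rw.
(d): fails — vR²x, vR²y but no t with xR²t and yRt.
(e): ✓.

(e)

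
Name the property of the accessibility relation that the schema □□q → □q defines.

Suppose □□q→□q is valid. Take Rxy and set V(q)={w : xR²w}. Then □□q at x, so □q at x, so q at y, i.e. ∃z(Rxz∧Rzy).
The converse is a direct semantic check.
So the correspondent is density.

Density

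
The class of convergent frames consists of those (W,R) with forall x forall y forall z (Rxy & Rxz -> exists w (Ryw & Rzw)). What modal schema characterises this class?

The condition is convergence. The .2 schema ◇□ψ → □◇ψ defines it.

◇□ψ → □◇ψ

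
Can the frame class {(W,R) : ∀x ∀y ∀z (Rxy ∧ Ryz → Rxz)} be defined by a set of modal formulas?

This is a Sahlqvist condition; the 4 axiom □q → □□q defines it.
Suppose □q→□□q is valid. Take Rxy, Ryz and set V(q)={w : Rxw}. Then □q at x, so □□q at x, so □q at y, so q at z, i.e. Rxz.

Definable; □q → □□q defines it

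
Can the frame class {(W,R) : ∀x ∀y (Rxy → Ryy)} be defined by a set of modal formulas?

Yes, by □(□p → p)

This is a Sahlqvist condition; the T□ axiom □(□p → p) defines it.
Suppose □(□p→p) is valid. Take Rxy and set V(p)={w : Ryw}. Then at y, □p holds; since □(□p→p) at x, □p→p at y, so p at y, i.e. Ryy.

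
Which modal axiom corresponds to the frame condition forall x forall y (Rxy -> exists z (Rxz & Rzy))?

□□p → □p

The condition is density. The C4 schema □□p → □p defines it.
Suppose □□p→□p is valid. Take Rxy and set V(p)={w : xR²w}. Then □□p at x, so □p at x, so p at y, i.e. ∃z(Rxz∧Rzy).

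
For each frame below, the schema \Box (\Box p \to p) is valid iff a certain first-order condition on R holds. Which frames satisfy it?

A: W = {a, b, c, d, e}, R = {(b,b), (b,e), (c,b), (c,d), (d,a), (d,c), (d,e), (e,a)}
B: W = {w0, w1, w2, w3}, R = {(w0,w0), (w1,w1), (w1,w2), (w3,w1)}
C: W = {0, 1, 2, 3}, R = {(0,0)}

This is the axiom for shift-reflexivity; its first-order frame correspondent is \forall x \forall y (Rxy \to Ryy).
A: fails — Rcd but not Rdd.
B: fails — Rw1w2 but not Rw2w2.
C: condition met.

C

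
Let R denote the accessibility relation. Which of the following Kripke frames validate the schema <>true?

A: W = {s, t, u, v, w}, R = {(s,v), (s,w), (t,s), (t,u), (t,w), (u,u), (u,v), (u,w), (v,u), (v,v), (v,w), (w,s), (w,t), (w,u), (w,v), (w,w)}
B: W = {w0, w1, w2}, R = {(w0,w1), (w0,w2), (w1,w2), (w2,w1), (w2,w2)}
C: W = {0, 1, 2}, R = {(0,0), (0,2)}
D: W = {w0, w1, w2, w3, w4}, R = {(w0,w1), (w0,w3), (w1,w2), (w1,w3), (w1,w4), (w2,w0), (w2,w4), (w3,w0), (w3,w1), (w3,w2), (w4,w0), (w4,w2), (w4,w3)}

Frame correspondent (Sahlqvist): forall x exists y Rxy — i.e. seriality.
A: ✓.
B: ✓.
C: fails — world 1 has no successor.
D: ✓.

A, B, D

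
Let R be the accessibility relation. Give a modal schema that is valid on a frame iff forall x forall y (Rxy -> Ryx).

The condition is symmetry. The B schema q → □◇q defines it.

q → □◇q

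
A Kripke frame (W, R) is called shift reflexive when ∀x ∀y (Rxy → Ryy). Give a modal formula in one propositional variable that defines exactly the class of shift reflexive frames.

The condition is shift-reflexivity. The T□ schema □(□r → r) defines it.
Suppose □(□r→r) is valid. Take Rxy and set V(r)={w : Ryw}. Then at y, □r holds; since □(□r→r) at x, □r→r at y, so r at y, i.e. Ryy.

□(□r → r)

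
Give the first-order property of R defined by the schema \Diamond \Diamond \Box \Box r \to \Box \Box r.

This is a Sahlqvist (Geach-type) schema ◇^2□^2r → □^2◇^0r.
First-order correspondent: \forall x \forall y \forall z ((x R^2 y \wedge x R^2 z) \to \exists w (y R^2 w \wedge z = w)).

\forall x \forall y \forall z ((x R^2 y \wedge x R^2 z) \to \exists w (y R^2 w \wedge z = w))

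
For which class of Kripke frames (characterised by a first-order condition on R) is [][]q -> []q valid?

density: forall x forall y (Rxy -> exists z (Rxz & Rzy))

Suppose □□q→□q is valid. Take Rxy and set V(q)={w : xR²w}. Then □□q at x, so □q at x, so q at y, i.e. ∃z(Rxz∧Rzy).
The converse is a direct semantic check.
So the correspondent is density.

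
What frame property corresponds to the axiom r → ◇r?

This schema is equivalent to the T axiom □r → r.
Its frame correspondent is reflexivity — ∀x Rxx.

Reflexivity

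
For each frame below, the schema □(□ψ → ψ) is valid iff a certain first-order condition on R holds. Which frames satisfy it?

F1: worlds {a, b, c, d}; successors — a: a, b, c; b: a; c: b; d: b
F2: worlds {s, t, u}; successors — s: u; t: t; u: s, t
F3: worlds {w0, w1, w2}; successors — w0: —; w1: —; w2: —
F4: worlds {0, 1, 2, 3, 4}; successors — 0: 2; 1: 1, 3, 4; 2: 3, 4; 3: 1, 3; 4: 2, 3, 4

Frame correspondent (Sahlqvist): ∀x ∀y (Rxy → Ryy) — i.e. shift-reflexivity.
F1: fails — Rab but not Rbb.
F2: fails — Rsu but not Ruu.
F3: satisfies the condition.
F4: fails — R02 but not R22.

F3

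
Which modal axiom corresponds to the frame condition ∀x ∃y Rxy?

This is seriality; the standard corresponding axiom is D: □q → ◇q.

□q → ◇q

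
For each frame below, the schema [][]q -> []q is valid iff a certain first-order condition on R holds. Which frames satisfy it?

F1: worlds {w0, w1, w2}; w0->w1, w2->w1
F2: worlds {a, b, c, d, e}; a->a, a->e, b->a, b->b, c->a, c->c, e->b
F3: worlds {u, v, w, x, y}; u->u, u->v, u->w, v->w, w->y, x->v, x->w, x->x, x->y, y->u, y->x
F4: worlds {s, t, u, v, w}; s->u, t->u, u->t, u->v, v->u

Frame correspondent (Sahlqvist): forall x forall y (Rxy -> exists z (Rxz & Rzy)) — i.e. density.
F1: fails — Rw0w1 but no z with Rw0z and Rzw1.
F2: satisfies the condition.
F3: fails — Rvw but no z with Rvz and Rzw.
F4: fails — Ruv but no z with Ruz and Rzv.

F2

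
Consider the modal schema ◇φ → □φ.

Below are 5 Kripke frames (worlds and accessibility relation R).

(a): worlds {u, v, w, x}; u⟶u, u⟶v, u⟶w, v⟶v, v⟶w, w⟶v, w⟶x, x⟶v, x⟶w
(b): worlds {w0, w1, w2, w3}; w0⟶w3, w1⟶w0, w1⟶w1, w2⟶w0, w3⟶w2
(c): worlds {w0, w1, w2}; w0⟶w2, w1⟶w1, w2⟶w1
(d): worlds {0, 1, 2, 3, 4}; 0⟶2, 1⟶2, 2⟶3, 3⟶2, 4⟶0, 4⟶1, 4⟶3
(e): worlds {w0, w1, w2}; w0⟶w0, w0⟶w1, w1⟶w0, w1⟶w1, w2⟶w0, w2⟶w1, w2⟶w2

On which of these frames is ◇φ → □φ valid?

(c)

Frame correspondent (Sahlqvist): ∀x ∀y ∀z (Rxy ∧ Rxz → y = z) — i.e. partial functionality.
(a): fails — u sees both u and v.
(b): fails — w1 sees both w0 and w1.
(c): satisfies the condition.
(d): fails — 4 sees both 0 and 1.
(e): fails — w0 sees both w0 and w1.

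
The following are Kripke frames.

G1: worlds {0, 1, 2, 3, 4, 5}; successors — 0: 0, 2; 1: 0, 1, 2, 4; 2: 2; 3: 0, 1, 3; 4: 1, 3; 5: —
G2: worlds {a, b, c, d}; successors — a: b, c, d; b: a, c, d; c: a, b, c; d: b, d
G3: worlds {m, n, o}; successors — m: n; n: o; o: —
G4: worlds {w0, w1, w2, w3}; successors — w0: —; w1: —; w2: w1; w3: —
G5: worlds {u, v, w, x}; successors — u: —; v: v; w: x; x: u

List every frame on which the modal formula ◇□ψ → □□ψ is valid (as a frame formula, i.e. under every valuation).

G3, G4, G5

Frame correspondent (Sahlqvist): ∀x ∀y ∀z ((xRy ∧ xR²z) → ∃w (yRw ∧ z = w)) — i.e. a generalized confluence (Geach) condition.
G1: fails — 0R2, 0R²0 but no w with 2Rw and 0=w.
G2: fails — aRb, aR²b but no w with bRw and b=w.
G3: condition met.
G4: condition met.
G5: condition met.
Valid on: G3, G4, G5.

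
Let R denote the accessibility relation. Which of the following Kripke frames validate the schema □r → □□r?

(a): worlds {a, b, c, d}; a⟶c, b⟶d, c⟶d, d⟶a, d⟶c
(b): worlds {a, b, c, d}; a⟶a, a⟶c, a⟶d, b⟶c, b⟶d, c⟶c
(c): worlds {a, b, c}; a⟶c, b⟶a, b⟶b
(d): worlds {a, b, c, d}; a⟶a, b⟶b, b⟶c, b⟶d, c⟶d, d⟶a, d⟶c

(b)

This is the axiom for transitivity; its first-order frame correspondent is ∀x ∀y ∀z (Rxy ∧ Ryz → Rxz).
(a): fails — Rcd and Rdc but not Rcc.
(b): satisfies the condition.
(c): fails — Rba and Rac but not Rbc.
(d): fails — Rcd and Rdc but not Rcc.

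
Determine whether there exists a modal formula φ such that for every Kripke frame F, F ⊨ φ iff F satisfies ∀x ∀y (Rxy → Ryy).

Yes, by □(□r → r)

This is a Sahlqvist condition; the T□ axiom □(□r → r) defines it.
Suppose □(□r→r) is valid. Take Rxy and set V(r)={w : Ryw}. Then at y, □r holds; since □(□r→r) at x, □r→r at y, so r at y, i.e. Ryy.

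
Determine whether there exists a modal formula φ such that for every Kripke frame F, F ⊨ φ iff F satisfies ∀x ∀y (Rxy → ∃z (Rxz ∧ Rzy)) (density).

Yes — defined by □□q → □q

The condition is density. A defining modal formula is □□q → □q.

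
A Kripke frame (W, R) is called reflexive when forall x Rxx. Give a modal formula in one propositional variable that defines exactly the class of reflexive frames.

□p → p

A defining formula is □p → p (the T axiom).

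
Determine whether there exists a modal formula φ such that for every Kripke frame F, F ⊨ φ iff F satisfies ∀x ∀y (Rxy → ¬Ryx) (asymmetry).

Any modally definable frame class is closed under surjective bounded morphisms.
The 5-cycle (worlds s,t,u,v,w with s→t→u→v→w→s) is asymmetric. Mapping every world to a single reflexive point • is a surjective bounded morphism, and the reflexive point is not asymmetric (R•• but asymmetry requires ¬R••).
So no modal formula (or set of formulas) defines exactly the asymmetric frames.

No — not modally definable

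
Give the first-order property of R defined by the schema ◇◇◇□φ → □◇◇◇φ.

∀x ∀y ∀z ((xR³y ∧ xRz) → ∃w (yRw ∧ zR³w))

This is a Sahlqvist (Geach-type) schema ◇^3□^1φ → □^1◇^3φ.
Minimal-valuation argument: fix x; take any y with xR^3y and any z with xR^1z. Set V(φ) to the set of worlds R-reachable from y in exactly 1 step. Then □^1φ holds at y, so the antecedent holds at x; validity forces ◇^3φ at z, giving a w with zR^3w and yR^1w.
First-order correspondent: ∀x ∀y ∀z ((xR³y ∧ xRz) → ∃w (yRw ∧ zR³w)).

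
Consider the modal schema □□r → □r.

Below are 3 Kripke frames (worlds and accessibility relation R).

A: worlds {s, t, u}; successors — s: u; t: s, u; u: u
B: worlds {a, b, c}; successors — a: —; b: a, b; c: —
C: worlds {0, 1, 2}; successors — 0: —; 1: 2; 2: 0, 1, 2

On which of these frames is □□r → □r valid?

B, C

The schema corresponds to density: ∀x ∀y (Rxy → ∃z (Rxz ∧ Rzy)).
A: fails — Rts but no z with Rtz and Rzs.
B: holds.
C: holds.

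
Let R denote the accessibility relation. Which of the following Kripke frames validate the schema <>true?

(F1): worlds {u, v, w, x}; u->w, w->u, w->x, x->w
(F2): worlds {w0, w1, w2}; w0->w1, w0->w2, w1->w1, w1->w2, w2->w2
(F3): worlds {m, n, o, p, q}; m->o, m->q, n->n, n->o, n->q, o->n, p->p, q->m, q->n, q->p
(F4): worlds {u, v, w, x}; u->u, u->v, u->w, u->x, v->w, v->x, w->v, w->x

(F2), (F3)

Frame correspondent (Sahlqvist): forall x exists y Rxy — i.e. seriality.
(F1): fails — world v has no successor.
(F2): holds.
(F3): holds.
(F4): fails — world x has no successor.
Valid on: (F2), (F3).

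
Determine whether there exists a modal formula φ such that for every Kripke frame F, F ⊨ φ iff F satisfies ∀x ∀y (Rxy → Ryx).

Yes: it is symmetry, defined by the B schema r → □◇r.

Yes, by r → □◇r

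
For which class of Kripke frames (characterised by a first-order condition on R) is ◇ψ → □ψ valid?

Suppose ◇ψ→□ψ is valid. Take Rxy, Rxz and set V(ψ)={y}. Then ◇ψ at x, so □ψ at x, so ψ at z, i.e. z=y.
Conversely, on a frame with partial functionality the schema holds at every world under every valuation.
So the correspondent is partial functionality.

partial functionality: ∀x ∀y ∀z (Rxy ∧ Rxz → y = z)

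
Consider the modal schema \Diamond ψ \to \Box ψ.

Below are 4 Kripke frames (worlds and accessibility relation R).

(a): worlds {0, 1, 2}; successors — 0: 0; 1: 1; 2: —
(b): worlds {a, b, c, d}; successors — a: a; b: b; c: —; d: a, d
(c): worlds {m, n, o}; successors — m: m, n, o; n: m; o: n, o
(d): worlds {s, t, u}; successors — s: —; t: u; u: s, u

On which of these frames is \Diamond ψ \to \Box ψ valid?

(a)

Frame correspondent (Sahlqvist): \forall x \forall y \forall z (Rxy \wedge Rxz \to y = z) — i.e. partial functionality.
(a): condition met.
(b): fails — d sees both a and d.
(c): fails — m sees both m and n.
(d): fails — u sees both s and u.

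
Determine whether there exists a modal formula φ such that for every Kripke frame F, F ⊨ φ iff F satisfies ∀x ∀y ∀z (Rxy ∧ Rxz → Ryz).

This is a Sahlqvist condition; the 5 axiom ◇q → □◇q defines it.
Suppose ◇q→□◇q is valid. Take Rxy, Rxz and set V(q)={y}. Then ◇q at x, so □◇q at x, so ◇q at z, so some w with Rzw has q; w=y, i.e. Rzy. By symmetry of the argument, Ryz.

Yes — defined by ◇q → □◇q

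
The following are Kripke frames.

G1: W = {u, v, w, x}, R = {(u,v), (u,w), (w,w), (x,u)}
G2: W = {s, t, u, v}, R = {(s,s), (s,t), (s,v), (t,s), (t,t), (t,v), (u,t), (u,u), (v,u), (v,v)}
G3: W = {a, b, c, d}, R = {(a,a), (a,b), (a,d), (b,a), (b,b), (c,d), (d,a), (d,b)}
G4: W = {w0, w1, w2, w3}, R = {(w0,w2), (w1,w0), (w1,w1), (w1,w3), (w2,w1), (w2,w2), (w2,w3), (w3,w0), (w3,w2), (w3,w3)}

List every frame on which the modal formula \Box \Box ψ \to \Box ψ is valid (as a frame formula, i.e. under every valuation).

G2, G4

The schema corresponds to density: \forall x \forall y (Rxy \to \exists z (Rxz \wedge Rzy)).
G1: fails — Ruv but no z with Ruz and Rzv.
G2: condition met.
G3: fails — Rcd but no z with Rcz and Rzd.
G4: condition met.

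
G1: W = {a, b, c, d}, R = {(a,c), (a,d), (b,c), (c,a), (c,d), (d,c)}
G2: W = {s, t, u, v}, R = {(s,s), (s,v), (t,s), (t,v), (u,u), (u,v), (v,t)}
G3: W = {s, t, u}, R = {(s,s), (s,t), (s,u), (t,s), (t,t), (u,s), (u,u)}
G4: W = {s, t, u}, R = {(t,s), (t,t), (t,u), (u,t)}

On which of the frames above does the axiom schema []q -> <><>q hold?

This is the axiom for a generalized confluence (Geach) condition; its first-order frame correspondent is forall x exists w (xRw & x R^2 w).
G1: fails — at b but no w with bRw and bR²w.
G2: fails — at v but no w with vRw and vR²w.
G3: ✓.
G4: fails — at s but no w with sRw and sR²w.

G3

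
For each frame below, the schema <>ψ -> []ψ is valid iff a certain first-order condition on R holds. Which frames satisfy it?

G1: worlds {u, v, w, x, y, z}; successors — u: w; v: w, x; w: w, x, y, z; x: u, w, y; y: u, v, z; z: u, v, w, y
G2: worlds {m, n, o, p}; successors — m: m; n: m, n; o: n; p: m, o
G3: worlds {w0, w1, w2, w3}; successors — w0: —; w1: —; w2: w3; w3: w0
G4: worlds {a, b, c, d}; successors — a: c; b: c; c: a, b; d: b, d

G3

The schema corresponds to partial functionality: forall x forall y forall z (Rxy & Rxz -> y = z).
G1: fails — v sees both w and x.
G2: fails — n sees both m and n.
G3: ✓.
G4: fails — c sees both a and b.
Valid on: G3.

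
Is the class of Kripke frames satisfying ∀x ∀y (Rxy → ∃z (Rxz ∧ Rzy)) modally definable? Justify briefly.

The condition is density. A defining modal formula is □□r → □r.
Suppose □□r→□r is valid. Take Rxy and set V(r)={w : xR²w}. Then □□r at x, so □r at x, so r at y, i.e. ∃z(Rxz∧Rzy).

Yes — defined by □□r → □r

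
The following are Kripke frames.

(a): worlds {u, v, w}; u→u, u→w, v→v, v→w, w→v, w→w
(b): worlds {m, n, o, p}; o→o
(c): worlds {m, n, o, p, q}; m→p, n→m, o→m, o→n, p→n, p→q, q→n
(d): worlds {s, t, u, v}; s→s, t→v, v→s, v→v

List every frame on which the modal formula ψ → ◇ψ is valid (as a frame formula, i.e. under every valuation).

(a)

This is the axiom for reflexivity; its first-order frame correspondent is ∀x Rxx.
(a): holds.
(b): fails — world m does not see itself.
(c): fails — world m does not see itself.
(d): fails — world t does not see itself.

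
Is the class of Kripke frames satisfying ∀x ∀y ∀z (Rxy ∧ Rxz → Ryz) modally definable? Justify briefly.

The condition is the Euclidean property. A defining modal formula is ◇q → □◇q.
Suppose ◇q→□◇q is valid. Take Rxy, Rxz and set V(q)={y}. Then ◇q at x, so □◇q at x, so ◇q at z, so some w with Rzw has q; w=y, i.e. Rzy. By symmetry of the argument, Ryz.

Definable; ◇q → □◇q defines it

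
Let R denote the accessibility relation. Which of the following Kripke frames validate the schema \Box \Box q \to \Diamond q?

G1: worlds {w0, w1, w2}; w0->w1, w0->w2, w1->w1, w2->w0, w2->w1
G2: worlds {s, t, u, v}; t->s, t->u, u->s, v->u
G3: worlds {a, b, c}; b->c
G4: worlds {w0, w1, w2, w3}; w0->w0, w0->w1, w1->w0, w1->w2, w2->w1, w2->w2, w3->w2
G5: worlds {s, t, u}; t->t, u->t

This is the axiom for a generalized confluence (Geach) condition; its first-order frame correspondent is \forall x \exists w (x R^2 w \wedge xRw).
G1: holds.
G2: fails — at s but no w with sR²w and sRw.
G3: fails — at a but no w with aR²w and aRw.
G4: holds.
G5: fails — at s but no w with sR²w and sRw.

G1, G4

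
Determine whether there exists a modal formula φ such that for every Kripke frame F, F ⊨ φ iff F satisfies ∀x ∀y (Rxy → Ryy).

Yes: it is shift-reflexivity, defined by the T□ schema □(□p → p).
Suppose □(□p→p) is valid. Take Rxy and set V(p)={w : Ryw}. Then at y, □p holds; since □(□p→p) at x, □p→p at y, so p at y, i.e. Ryy.

Definable; □(□p → p) defines it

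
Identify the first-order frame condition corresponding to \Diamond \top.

This is a form of the D axiom.
Its frame correspondent is seriality — \forall x \exists y Rxy.

seriality: \forall x \exists y Rxy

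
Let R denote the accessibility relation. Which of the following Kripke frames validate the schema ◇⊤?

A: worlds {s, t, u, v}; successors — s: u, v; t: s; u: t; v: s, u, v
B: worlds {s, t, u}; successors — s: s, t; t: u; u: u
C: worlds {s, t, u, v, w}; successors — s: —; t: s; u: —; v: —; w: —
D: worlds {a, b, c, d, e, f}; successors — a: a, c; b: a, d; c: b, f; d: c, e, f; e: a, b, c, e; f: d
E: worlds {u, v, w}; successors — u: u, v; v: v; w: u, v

Frame correspondent (Sahlqvist): ∀x ∃y Rxy — i.e. seriality.
A: holds.
B: holds.
C: fails — world s has no successor.
D: holds.
E: holds.
Valid on: A, B, D, E.

A, B, D, E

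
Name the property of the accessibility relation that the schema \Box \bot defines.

This is the Ver axiom.
It corresponds to emptiness of R: \forall x \forall y \neg Rxy.

emptiness of R: \forall x \forall y \neg Rxy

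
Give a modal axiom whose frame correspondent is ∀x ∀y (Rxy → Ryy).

This is shift-reflexivity; the standard corresponding axiom is T□: □(□q → q).

□(□q → q)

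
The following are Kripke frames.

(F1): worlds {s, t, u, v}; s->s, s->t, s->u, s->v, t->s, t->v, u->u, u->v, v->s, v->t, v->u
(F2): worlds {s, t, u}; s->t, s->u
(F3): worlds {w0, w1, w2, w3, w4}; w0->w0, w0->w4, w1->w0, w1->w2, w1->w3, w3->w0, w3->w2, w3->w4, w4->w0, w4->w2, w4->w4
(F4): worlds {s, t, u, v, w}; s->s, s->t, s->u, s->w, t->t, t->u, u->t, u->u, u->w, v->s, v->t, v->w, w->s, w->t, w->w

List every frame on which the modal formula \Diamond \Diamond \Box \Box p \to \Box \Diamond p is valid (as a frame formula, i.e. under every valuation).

The schema corresponds to a generalized confluence (Geach) condition: \forall x \forall y \forall z ((x R^2 y \wedge xRz) \to \exists w (y R^2 w \wedge zRw)).
(F1): satisfies the condition.
(F2): satisfies the condition.
(F3): fails — w0R²w2, w0Rw0 but no w with w2R²w and w0Rw.
(F4): satisfies the condition.

(F1), (F2), (F4)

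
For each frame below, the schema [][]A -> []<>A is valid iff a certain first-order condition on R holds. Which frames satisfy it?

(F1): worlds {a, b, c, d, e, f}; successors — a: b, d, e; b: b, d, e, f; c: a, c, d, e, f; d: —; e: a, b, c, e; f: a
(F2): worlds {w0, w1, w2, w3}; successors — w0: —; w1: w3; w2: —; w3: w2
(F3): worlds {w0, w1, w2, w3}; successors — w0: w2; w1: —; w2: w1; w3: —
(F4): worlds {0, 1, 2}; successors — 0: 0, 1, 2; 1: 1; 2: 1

(F4)

Frame correspondent (Sahlqvist): forall x forall z (xRz -> exists w (x R^2 w & zRw)) — i.e. a generalized confluence (Geach) condition.
(F1): fails — aRd but no w with aR²w and dRw.
(F2): fails — w3Rw2 but no w with w3R²w and w2Rw.
(F3): fails — w2Rw1 but no w with w2R²w and w1Rw.
(F4): satisfies the condition.
Valid on: (F4).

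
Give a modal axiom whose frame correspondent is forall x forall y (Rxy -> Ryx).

A defining formula is p → □◇p (the B axiom).
Suppose p→□◇p is valid. Take Rxy and set V(p)={x}. Then p at x, so □◇p at x, so ◇p at y, so some z with Ryz has p; z=x, i.e. Ryx.

p → □◇p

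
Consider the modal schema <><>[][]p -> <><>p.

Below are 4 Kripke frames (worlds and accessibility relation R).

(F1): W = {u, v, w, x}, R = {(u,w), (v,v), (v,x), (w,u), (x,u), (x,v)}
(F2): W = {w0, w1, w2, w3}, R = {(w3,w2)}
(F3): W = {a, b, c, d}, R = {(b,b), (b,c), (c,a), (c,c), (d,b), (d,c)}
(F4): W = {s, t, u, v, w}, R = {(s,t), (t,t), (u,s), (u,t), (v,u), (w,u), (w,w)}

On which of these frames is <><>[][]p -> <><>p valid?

(F1), (F2), (F4)

Frame correspondent (Sahlqvist): forall x forall y (x R^2 y -> exists w (y R^2 w & x R^2 w)) — i.e. a generalized confluence (Geach) condition.
(F1): condition met.
(F2): condition met.
(F3): fails — bR²a but no w with aR²w and bR²w.
(F4): condition met.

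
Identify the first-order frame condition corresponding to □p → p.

Suppose □p→p is valid. At any x set V(p)={w : Rxw}. Then □p holds at x, so p holds at x, i.e. Rxx.

reflexivity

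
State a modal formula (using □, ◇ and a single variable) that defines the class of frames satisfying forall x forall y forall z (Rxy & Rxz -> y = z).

◇p → □p

This is partial functionality; the standard corresponding axiom is CD: ◇p → □p.
Suppose ◇p→□p is valid. Take Rxy, Rxz and set V(p)={y}. Then ◇p at x, so □p at x, so p at z, i.e. z=y.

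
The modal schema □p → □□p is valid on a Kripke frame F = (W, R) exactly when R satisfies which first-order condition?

This schema is the 4 axiom.
Its frame correspondent is transitivity — ∀x ∀y ∀z (Rxy ∧ Ryz → Rxz).

transitivity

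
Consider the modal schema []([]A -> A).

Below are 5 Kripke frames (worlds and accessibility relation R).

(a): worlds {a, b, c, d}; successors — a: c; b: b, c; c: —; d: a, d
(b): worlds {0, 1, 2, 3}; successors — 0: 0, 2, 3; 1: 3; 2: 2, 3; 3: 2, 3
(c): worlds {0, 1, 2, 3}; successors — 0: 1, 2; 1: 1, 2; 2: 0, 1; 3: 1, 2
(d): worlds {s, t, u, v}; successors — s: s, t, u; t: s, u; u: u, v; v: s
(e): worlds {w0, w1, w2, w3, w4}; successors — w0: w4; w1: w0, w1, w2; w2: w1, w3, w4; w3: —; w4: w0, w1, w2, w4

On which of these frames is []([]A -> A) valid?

The schema corresponds to shift-reflexivity: forall x forall y (Rxy -> Ryy).
(a): fails — Rbc but not Rcc.
(b): ✓.
(c): fails — R32 but not R22.
(d): fails — Ruv but not Rvv.
(e): fails — Rw1w2 but not Rw2w2.
Valid on: (b).

(b)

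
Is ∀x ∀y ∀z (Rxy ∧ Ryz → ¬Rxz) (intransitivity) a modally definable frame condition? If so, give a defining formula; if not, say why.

Any modally definable frame class is closed under surjective bounded morphisms.
The 7-cycle (worlds s,t,u,v,w,x,y with s→t→u→v→w→x→y→s) is intransitive. Mapping every world to a single reflexive point • is a surjective bounded morphism; the reflexive point is not intransitive (R••∧R•• but R••).
So no modal formula (or set of formulas) defines exactly the intransitive frames.

No — not modally definable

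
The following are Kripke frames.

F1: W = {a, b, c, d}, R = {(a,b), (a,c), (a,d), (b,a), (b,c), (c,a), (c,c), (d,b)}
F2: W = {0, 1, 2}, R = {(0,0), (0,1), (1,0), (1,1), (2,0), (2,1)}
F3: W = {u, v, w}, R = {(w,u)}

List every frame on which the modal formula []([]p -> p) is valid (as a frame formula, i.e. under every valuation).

F2

Frame correspondent (Sahlqvist): forall x forall y (Rxy -> Ryy) — i.e. shift-reflexivity.
F1: fails — Rab but not Rbb.
F2: satisfies the condition.
F3: fails — Rwu but not Ruu.
Valid on: F2.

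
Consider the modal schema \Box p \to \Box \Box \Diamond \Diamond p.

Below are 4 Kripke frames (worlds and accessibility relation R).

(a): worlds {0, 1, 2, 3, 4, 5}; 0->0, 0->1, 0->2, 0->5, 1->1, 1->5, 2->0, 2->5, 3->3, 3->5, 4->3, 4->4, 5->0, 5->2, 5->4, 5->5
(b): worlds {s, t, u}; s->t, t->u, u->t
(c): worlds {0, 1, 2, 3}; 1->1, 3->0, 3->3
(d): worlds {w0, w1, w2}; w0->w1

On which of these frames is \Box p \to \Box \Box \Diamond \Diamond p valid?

(a), (d)

The schema corresponds to a generalized confluence (Geach) condition: \forall x \forall z (x R^2 z \to \exists w (xRw \wedge z R^2 w)).
(a): satisfies the condition.
(b): fails — sR²u but no w with sRw and uR²w.
(c): fails — 3R²0 but no w with 3Rw and 0R²w.
(d): satisfies the condition.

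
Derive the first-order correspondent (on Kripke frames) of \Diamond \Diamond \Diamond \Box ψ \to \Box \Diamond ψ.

\forall x \forall y \forall z ((x R^3 y \wedge xRz) \to \exists w (yRw \wedge zRw))

This is a Sahlqvist (Geach-type) schema ◇^3□^1ψ → □^1◇^1ψ.
Minimal-valuation argument: fix x; take any y with xR^3y and any z with xR^1z. Set V(ψ) to the set of worlds R-reachable from y in exactly 1 step. Then □^1ψ holds at y, so the antecedent holds at x; validity forces ◇^1ψ at z, giving a w with zR^1w and yR^1w.
First-order correspondent: \forall x \forall y \forall z ((x R^3 y \wedge xRz) \to \exists w (yRw \wedge zRw)).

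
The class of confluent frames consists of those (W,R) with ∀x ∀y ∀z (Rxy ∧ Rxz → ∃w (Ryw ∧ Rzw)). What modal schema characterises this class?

◇□s → □◇s

A defining formula is ◇□s → □◇s (the .2 axiom).
Suppose ◇□s→□◇s is valid. Take Rxy, Rxz and set V(s)={w : Ryw}. Then □s at y so ◇□s at x, so □◇s at x, so ◇s at z, giving w with Rzw and Ryw.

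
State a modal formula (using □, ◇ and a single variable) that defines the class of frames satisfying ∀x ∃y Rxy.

□ψ → ◇ψ

The condition is seriality. The D schema □ψ → ◇ψ defines it.
Suppose □ψ→◇ψ is valid. At any x set V(ψ)=W. Then □ψ at x, so ◇ψ at x, so x has a successor.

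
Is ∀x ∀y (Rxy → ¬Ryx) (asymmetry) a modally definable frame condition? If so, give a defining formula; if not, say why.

If a class were modally definable it would be closed under surjective bounded morphisms (Goldblatt–Thomason).
The 5-cycle (worlds a,b,c,d,e with a→b→c→d→e→a) is asymmetric. Mapping every world to a single reflexive point • is a surjective bounded morphism, and the reflexive point is not asymmetric (R•• but asymmetry requires ¬R••).
So the class is not modally definable.

Not definable by any modal formula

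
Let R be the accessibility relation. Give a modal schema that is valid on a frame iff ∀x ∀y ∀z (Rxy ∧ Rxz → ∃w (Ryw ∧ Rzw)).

◇□s → □◇s

The condition is convergence. The .2 schema ◇□s → □◇s defines it.
Suppose ◇□s→□◇s is valid. Take Rxy, Rxz and set V(s)={w : Ryw}. Then □s at y so ◇□s at x, so □◇s at x, so ◇s at z, giving w with Rzw and Ryw.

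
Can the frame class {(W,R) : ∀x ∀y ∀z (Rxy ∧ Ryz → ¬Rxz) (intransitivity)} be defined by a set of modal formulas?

Modal frame validity is preserved under surjective bounded morphisms.
The 3-cycle (worlds s,t,u with s→t→u→s) is intransitive. Mapping every world to a single reflexive point • is a surjective bounded morphism; the reflexive point is not intransitive (R••∧R•• but R••).
Hence intransitivity is not modally definable.

No — not modally definable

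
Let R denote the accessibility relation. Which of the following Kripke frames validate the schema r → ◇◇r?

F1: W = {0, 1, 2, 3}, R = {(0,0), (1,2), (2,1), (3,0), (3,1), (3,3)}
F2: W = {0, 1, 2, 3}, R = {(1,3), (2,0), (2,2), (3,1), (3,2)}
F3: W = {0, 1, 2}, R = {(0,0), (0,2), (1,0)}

This is the axiom for a generalized confluence (Geach) condition; its first-order frame correspondent is ∀x ∃w (x = w ∧ xR²w).
F1: holds.
F2: fails — at 0 but no w with 0=w and 0R²w.
F3: fails — at 1 but no w with 1=w and 1R²w.

F1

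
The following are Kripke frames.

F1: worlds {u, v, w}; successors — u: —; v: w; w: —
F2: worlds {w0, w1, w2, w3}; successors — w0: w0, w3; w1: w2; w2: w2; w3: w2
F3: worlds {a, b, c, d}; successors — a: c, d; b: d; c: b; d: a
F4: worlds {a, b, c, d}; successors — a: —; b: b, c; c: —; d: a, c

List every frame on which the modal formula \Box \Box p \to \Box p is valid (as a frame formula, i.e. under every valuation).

Frame correspondent (Sahlqvist): \forall x \forall y (Rxy \to \exists z (Rxz \wedge Rzy)) — i.e. density.
F1: fails — Rvw but no z with Rvz and Rzw.
F2: ✓.
F3: fails — Rcb but no z with Rcz and Rzb.
F4: fails — Rda but no z with Rdz and Rza.
Valid on: F2.

F2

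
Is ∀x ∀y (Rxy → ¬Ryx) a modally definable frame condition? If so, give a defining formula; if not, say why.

Not modally definable

If a class were modally definable it would be closed under surjective bounded morphisms (Goldblatt–Thomason).
The 5-cycle (worlds 0,1,2,3,4 with 0→1→2→3→4→0) is asymmetric. Mapping every world to a single reflexive point • is a surjective bounded morphism, and the reflexive point is not asymmetric (R•• but asymmetry requires ¬R••).
Hence asymmetry is not modally definable.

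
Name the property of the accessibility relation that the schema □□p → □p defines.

Density

Suppose □□p→□p is valid. Take Rxy and set V(p)={w : xR²w}. Then □□p at x, so □p at x, so p at y, i.e. ∃z(Rxz∧Rzy).
Conversely, on a frame with density the schema holds at every world under every valuation.
So the correspondent is density.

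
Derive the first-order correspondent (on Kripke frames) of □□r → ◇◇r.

∀x ∃w (xR²w ∧ xR²w)

This is a Sahlqvist (Geach-type) schema ◇^0□^2r → □^0◇^2r.
Minimal-valuation argument: fix x; take any y with xR^0y and any z with xR^0z. Set V(r) to the set of worlds R-reachable from y in exactly 2 steps. Then □^2r holds at y, so the antecedent holds at x; validity forces ◇^2r at z, giving a w with zR^2w and yR^2w.
First-order correspondent: ∀x ∃w (xR²w ∧ xR²w).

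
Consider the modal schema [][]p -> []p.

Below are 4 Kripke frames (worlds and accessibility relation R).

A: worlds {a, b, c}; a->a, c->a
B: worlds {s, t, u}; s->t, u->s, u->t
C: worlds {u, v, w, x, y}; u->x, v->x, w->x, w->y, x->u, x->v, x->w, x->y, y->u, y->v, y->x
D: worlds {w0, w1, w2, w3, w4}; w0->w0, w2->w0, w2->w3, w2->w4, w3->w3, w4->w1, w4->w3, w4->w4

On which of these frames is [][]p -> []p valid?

A, D

Frame correspondent (Sahlqvist): forall x forall y (Rxy -> exists z (Rxz & Rzy)) — i.e. density.
A: ✓.
B: fails — Rus but no z with Ruz and Rzs.
C: fails — Rxw but no z with Rxz and Rzw.
D: ✓.
Valid on: A, D.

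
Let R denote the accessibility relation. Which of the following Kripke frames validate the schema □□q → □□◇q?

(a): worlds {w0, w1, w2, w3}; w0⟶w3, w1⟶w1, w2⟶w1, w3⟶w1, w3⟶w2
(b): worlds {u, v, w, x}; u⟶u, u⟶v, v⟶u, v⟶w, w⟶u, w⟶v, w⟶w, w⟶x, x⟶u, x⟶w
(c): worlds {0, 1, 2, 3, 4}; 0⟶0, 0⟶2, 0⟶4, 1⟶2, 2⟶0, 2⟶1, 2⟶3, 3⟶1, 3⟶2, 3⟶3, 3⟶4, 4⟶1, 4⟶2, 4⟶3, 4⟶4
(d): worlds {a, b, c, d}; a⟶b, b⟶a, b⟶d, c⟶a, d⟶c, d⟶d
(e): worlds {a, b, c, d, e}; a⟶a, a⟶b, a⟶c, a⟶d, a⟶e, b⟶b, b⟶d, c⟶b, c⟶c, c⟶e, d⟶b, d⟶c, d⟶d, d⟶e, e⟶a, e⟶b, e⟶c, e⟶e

(a), (b), (e)

The schema corresponds to a generalized confluence (Geach) condition: ∀x ∀z (xR²z → ∃w (xR²w ∧ zRw)).
(a): ✓.
(b): ✓.
(c): fails — 1R²1 but no w with 1R²w and 1Rw.
(d): fails — aR²a but no w with aR²w and aRw.
(e): ✓.
Valid on: (a), (b), (e).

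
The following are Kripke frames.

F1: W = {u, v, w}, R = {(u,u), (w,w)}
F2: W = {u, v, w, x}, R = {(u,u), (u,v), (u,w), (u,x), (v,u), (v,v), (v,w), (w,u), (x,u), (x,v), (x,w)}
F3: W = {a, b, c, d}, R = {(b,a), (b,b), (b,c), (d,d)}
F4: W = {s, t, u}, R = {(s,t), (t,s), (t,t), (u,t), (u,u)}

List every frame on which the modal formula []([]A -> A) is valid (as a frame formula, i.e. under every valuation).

F1

Frame correspondent (Sahlqvist): forall x forall y (Rxy -> Ryy) — i.e. shift-reflexivity.
F1: condition met.
F2: fails — Rxw but not Rww.
F3: fails — Rba but not Raa.
F4: fails — Rts but not Rss.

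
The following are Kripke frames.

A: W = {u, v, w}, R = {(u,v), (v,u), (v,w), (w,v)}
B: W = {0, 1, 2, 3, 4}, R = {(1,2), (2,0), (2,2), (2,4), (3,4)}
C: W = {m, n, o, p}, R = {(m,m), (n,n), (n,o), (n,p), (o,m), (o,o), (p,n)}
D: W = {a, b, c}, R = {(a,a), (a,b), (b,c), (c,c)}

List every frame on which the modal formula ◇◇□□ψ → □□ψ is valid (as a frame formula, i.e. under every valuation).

Frame correspondent (Sahlqvist): ∀x ∀y ∀z ((xR²y ∧ xR²z) → ∃w (yR²w ∧ z = w)) — i.e. a generalized confluence (Geach) condition.
A: satisfies the condition.
B: fails — 1R²0, 1R²0 but no w with 0R²w and 0=w.
C: fails — nR²m, nR²n but no w with mR²w and n=w.
D: fails — aR²b, aR²a but no w with bR²w and a=w.
Valid on: A.

A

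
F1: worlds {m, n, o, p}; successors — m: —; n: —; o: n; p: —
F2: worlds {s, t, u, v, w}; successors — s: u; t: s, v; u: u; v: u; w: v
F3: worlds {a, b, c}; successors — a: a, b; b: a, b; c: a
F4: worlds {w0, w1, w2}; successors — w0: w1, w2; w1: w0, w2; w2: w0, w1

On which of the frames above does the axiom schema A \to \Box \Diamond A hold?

F4

Frame correspondent (Sahlqvist): \forall x \forall y (Rxy \to Ryx) — i.e. symmetry.
F1: fails — Ron but not Rno.
F2: fails — Rtv but not Rvt.
F3: fails — Rca but not Rac.
F4: satisfies the condition.
Valid on: F4.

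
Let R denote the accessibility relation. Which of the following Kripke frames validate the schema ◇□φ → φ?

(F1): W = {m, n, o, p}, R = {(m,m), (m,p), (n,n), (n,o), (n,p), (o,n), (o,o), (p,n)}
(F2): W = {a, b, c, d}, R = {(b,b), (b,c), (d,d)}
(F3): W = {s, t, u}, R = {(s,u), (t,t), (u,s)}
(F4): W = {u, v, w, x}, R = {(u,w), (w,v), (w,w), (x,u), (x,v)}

(F3)

Frame correspondent (Sahlqvist): ∀x ∀y (xRy → ∃w (yRw ∧ x = w)) — i.e. a generalized confluence (Geach) condition.
(F1): fails — mRp but no w with pRw and m=w.
(F2): fails — bRc but no w with cRw and b=w.
(F3): holds.
(F4): fails — uRw but no t with wRt and u=t.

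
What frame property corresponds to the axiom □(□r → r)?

shift-reflexivity: ∀x ∀y (Rxy → Ryy)

This schema is the T□ axiom.
It corresponds to shift-reflexivity: ∀x ∀y (Rxy → Ryy).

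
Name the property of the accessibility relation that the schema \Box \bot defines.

□⊥ is valid iff no world has any successor (otherwise □⊥ fails at any world with one).
The converse is a direct semantic check.
So the correspondent is emptiness of R.

emptiness of R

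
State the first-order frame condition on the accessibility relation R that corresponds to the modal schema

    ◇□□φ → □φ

∀x ∀y ∀z ((xRy ∧ xRz) → ∃w (yR²w ∧ z = w))

This is a Sahlqvist (Geach-type) schema ◇^1□^2φ → □^1◇^0φ.
First-order correspondent: ∀x ∀y ∀z ((xRy ∧ xRz) → ∃w (yR²w ∧ z = w)).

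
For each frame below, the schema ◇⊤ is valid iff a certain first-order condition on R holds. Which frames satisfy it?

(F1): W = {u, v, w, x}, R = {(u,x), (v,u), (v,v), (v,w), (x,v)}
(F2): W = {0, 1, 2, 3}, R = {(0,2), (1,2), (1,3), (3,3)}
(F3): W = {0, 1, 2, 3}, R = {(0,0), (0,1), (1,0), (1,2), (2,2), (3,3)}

(F3)

The schema corresponds to seriality: ∀x ∃y Rxy.
(F1): fails — world w has no successor.
(F2): fails — world 2 has no successor.
(F3): holds.
Valid on: (F3).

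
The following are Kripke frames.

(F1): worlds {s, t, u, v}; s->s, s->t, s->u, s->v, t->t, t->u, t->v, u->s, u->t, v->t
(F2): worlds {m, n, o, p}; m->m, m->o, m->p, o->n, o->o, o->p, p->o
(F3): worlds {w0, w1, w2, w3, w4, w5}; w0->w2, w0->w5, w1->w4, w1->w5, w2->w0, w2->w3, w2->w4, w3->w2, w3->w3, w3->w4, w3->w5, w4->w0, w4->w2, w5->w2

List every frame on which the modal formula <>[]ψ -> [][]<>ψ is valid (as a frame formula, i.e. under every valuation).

This is the axiom for a generalized confluence (Geach) condition; its first-order frame correspondent is forall x forall y forall z ((xRy & x R^2 z) -> exists w (yRw & zRw)).
(F1): condition met.
(F2): fails — mRm, mR²n but no w with mRw and nRw.
(F3): fails — w0Rw2, w0R²w0 but no w with w2Rw and w0Rw.

(F1)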